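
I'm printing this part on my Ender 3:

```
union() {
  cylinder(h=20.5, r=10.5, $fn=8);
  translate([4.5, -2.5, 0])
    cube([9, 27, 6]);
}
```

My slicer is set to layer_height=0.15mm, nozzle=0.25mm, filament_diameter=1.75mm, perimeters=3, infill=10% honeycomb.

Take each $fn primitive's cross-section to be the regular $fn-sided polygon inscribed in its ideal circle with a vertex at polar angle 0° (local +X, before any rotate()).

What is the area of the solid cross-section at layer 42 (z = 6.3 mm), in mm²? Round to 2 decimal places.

311.83 mm²

At z = 6.3 mm: the cylinder: section is a regular 8-gon, circumradius r=10.5 (area = (8/2)·10.500²·sin(360°/8) = 311.83 mm²); the cube at (4.5, -2.5) is not intersected at this z (z outside [0, 6]); Taking the union: only the r=10.5 cylinder is present, so the union is just that shape — area = 311.83 mm². Overall, the cross-section is a single solid region. Net area = 311.83 mm².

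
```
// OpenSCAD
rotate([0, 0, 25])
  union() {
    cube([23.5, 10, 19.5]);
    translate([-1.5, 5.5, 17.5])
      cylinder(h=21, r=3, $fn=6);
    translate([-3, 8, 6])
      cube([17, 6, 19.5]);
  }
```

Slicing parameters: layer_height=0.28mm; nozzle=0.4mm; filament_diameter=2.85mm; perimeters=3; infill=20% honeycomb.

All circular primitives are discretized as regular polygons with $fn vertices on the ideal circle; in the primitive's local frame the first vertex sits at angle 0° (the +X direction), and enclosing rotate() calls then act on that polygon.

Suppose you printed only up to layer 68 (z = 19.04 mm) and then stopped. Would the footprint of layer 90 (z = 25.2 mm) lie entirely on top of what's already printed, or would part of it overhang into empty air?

Compare the two slices. At z = 19.04: the cube is present — its section is the full 23.5×10 rectangle (area 235.00 mm²); the r=3 cylinder at (-1.5, 5.5) gives a regular 6-gon of circumradius 3 (constant along its height) (area = (6/2)·3.000²·sin(360°/6) = 23.38 mm²); the 17×6 cube at (-3, 8) contributes its full rectangle (area 102.00 mm²); Taking the union: the regions partially overlap — summed areas 360.38 mm² minus the doubly-counted overlap 32.19 mm² gives 328.19 mm² — area = 328.19 mm²; (whole slice rotated 25° about Z — lengths, areas and connectivity unchanged). At z = 25.2: the cube is not intersected at this z (z outside [0, 19.5]); the r=3 cylinder at (-1.5, 5.5) gives a regular 6-gon of circumradius 3 (constant along its height) (area = (6/2)·3.000²·sin(360°/6) = 23.38 mm²); the cube at (-3, 8) (footprint 17×6) is included at this height (area 102.00 mm²); Combining (union): the regions partially overlap — summed areas 125.38 mm² minus the doubly-counted overlap 0.30 mm² gives 125.09 mm² — area = 125.09 mm²; (whole slice rotated 25° about Z — lengths, areas and connectivity unchanged). Checking containment: the cross-section at z = 25.2 is a subset of the cross-section at z = 19.04.

entirely on top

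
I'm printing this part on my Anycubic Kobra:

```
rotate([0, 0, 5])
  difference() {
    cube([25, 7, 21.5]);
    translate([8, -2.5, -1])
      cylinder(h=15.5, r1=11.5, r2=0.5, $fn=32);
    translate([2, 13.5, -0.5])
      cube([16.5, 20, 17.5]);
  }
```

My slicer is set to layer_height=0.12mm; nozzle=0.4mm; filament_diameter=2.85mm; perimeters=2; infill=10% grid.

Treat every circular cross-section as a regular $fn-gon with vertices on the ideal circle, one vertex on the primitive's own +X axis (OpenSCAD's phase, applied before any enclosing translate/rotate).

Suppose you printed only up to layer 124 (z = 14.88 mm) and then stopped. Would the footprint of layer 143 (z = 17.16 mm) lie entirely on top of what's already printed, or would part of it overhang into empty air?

entirely on top

Compare the two slices. At z = 14.88: the 25×7 cube contributes its full rectangle (area 175.00 mm²); the cone at (8, -2.5) does not reach this height (z outside [-1, 14.5]); the cube at (2, 13.5) (footprint 16.5×20) is included at this height (area 330.00 mm²); Subtracting the remaining from the first: starting from the 25×7 cube (175.00 mm²), the 16.5×20 cube at (2, 13.5) misses the remaining region (no effect) — area = 175.00 mm²; (whole slice rotated 5° about Z — lengths, areas and connectivity unchanged). At z = 17.16: the cube (footprint 25×7) is included at this height (area 175.00 mm²); the cone at (8, -2.5) is not intersected at this z (z outside [-1, 14.5]); the cube at (2, 13.5) does not reach this height (z outside [-0.5, 17]); Subtracting the remaining from the first: none of the subtracted shapes is present at this height, so the 25×7 cube is unchanged — area = 175.00 mm²; (whole slice rotated 5° about Z — lengths, areas and connectivity unchanged). Checking containment: the cross-section at z = 17.16 is a subset of the cross-section at z = 14.88.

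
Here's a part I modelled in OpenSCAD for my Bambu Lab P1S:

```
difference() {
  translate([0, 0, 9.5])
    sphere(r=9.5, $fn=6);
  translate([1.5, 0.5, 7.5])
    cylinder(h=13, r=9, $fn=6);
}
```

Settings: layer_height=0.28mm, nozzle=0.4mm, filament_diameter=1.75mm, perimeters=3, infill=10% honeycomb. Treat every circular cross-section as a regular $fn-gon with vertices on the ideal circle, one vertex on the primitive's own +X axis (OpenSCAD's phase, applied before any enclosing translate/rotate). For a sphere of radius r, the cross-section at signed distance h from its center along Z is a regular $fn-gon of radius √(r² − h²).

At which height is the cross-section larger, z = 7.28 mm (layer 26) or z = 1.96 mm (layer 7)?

Layer 26 (z = 7.28): the r=9.5 sphere slices to a regular 6-gon of circumradius 9.237 (√(r²−h²) with h=2.22 from center) (area = (6/2)·9.237²·sin(360°/6) = 221.67 mm²); the cylinder at (1.5, 0.5) is not intersected at this z (z outside [7.5, 20.5]); After the difference (first − rest): none of the subtracted shapes is present at this height, so the r=9.5 sphere is unchanged — area = 221.67 mm². So its area = 221.67 mm². Layer 7 (z = 1.96): the sphere: section is a regular 6-gon, circumradius = √(r²−h²) = √(9.5²−7.54²) = 5.779 (area = (6/2)·5.779²·sin(360°/6) = 86.77 mm²); the cylinder at (1.5, 0.5) does not reach this height (z outside [7.5, 20.5]); Subtracting the remaining from the first: none of the subtracted shapes is present at this height, so the r=9.5 sphere is unchanged — area = 86.77 mm². So its area = 86.77 mm². Layer 26 is larger (221.67 vs 86.77 mm²).

layer 26 (z = 7.28 mm)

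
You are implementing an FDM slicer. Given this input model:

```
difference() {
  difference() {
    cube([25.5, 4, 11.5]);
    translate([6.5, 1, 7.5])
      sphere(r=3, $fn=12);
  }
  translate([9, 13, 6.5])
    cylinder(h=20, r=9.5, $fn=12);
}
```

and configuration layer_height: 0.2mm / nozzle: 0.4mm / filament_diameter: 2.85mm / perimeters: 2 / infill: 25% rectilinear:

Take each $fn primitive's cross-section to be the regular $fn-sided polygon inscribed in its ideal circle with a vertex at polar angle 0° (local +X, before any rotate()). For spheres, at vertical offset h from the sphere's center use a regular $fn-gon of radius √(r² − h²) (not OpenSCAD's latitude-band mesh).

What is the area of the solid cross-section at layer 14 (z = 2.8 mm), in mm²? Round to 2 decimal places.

At z = 2.8 mm: the 25.5×4 cube contributes its full rectangle (area 102.00 mm²); the sphere at (6.5, 1) is not intersected at this z (|z−center|=4.700 > r=3); Taking the first minus the rest: none of the subtracted shapes is present at this height, so the 25.5×4 cube is unchanged — area = 102.00 mm²; the cylinder at (9, 13) does not reach this height (z outside [6.5, 26.5]); After the difference (first − rest): none of the subtracted shapes is present at this height, so the result so far is unchanged — area = 102.00 mm². Overall, the cross-section is a single solid region. Net area = 102.00 mm².

102.00 mm²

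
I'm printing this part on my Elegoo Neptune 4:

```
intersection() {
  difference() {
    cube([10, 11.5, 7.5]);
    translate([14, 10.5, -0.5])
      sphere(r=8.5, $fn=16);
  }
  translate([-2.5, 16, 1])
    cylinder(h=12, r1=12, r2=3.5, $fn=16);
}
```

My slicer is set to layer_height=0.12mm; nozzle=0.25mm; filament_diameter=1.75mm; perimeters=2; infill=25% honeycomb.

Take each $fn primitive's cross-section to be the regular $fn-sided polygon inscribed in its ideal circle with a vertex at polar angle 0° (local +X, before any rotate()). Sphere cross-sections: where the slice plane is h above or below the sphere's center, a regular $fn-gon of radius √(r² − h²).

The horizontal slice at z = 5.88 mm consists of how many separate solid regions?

At z = 5.88 mm: the 10×11.5 cube contributes its full rectangle; the sphere at (14, 10.5): section is a regular 16-gon, circumradius = √(r²−h²) = √(8.5²−6.38²) = 5.617; After the difference (first − rest): starting from the 10×11.5 cube, the r=8.5 sphere at (14, 10.5) partially overlaps it — only the 5.59 mm² overlap (of its 96.58 mm²) is removed, clipping the outline — 1 connected region; the cone at (-2.5, 16) (r1=12→r2=3.5) has section circumradius 8.543 here — a regular 16-gon; After intersecting: the cone at (-2.5, 16) partially overlaps the result so far; clipping to the common part keeps 10.30 mm² — 1 connected region. The result has 1 disconnected region.

1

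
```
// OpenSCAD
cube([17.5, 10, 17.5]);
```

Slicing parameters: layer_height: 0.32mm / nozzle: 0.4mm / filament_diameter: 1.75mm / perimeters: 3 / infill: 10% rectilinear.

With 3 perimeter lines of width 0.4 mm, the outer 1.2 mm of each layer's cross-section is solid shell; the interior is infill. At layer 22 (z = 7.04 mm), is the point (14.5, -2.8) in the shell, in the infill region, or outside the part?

At z = 7.04 mm: the 17.5×10 cube contributes its full rectangle. Overall, the cross-section is a single solid region. The nearest boundary edge runs (0.00, 0.00)→(17.50, 0.00); distance from the point to it = 2.80 mm. The point is not inside any of the regions above, so it lies outside the cross-section (2.80 mm from the nearest boundary).

outside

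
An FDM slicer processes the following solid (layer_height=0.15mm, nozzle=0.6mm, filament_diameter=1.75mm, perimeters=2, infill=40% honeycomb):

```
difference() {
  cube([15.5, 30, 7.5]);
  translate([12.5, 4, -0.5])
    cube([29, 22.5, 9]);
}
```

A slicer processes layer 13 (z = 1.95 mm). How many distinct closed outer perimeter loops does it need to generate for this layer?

1

At z = 1.95 mm: the 15.5×30 cube contributes its full rectangle; the cube at (12.5, 4) (footprint 29×22.5) is included at this height; Subtracting the remaining from the first: starting from the 15.5×30 cube, the 29×22.5 cube at (12.5, 4) partially overlaps it — only the 67.50 mm² overlap (of its 652.50 mm²) is removed, clipping the outline — 1 connected region. The result has 1 disconnected region.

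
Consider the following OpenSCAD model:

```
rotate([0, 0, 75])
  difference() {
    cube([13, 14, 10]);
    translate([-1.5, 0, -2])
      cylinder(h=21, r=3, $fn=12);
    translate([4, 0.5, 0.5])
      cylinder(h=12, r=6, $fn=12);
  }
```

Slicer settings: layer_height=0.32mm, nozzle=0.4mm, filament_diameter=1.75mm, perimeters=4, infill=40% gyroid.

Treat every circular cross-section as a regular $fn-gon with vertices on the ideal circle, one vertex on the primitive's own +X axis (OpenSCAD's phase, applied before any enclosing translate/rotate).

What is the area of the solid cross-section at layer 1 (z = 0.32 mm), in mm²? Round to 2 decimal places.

179.45 mm²

At z = 0.32 mm: the cube (footprint 13×14) is included at this height (area 182.00 mm²); the r=3 cylinder at (-1.5, 0) gives a regular 12-gon of circumradius 3 (constant along its height) (area = (12/2)·3.000²·sin(360°/12) = 27.00 mm²); the cylinder at (4, 0.5) is not intersected at this z (z outside [0.5, 12.5]); Taking the first minus the rest: starting from the 13×14 cube (182.00 mm²), the r=3 cylinder at (-1.5, 0) partially overlaps it — only the 2.55 mm² overlap (of its 27.00 mm²) is removed, clipping the outline — area = 179.45 mm²; (rotated 75° about Z; rotation is an isometry so areas/perimeters/island counts are preserved). Overall, the cross-section is a single solid region. Net area = 179.45 mm².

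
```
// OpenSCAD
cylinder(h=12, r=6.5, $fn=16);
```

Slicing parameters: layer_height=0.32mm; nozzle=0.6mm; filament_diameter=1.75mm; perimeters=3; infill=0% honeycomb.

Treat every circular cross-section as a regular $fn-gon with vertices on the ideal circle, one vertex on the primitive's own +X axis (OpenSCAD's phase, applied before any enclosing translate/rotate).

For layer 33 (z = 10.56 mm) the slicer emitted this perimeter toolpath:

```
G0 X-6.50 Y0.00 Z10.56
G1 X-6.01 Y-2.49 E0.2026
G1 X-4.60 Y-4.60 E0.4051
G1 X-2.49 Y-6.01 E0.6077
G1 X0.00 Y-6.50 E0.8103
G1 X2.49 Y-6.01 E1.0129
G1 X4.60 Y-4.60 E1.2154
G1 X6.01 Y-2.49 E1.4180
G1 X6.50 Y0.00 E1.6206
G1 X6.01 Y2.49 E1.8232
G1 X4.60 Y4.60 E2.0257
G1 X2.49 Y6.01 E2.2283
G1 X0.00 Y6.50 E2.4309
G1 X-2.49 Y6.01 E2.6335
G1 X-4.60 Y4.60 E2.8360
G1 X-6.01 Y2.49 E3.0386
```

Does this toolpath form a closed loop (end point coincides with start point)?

no

Start point (G0): (-6.50, 0.00). End point (last G1): the path does not return to the start — open.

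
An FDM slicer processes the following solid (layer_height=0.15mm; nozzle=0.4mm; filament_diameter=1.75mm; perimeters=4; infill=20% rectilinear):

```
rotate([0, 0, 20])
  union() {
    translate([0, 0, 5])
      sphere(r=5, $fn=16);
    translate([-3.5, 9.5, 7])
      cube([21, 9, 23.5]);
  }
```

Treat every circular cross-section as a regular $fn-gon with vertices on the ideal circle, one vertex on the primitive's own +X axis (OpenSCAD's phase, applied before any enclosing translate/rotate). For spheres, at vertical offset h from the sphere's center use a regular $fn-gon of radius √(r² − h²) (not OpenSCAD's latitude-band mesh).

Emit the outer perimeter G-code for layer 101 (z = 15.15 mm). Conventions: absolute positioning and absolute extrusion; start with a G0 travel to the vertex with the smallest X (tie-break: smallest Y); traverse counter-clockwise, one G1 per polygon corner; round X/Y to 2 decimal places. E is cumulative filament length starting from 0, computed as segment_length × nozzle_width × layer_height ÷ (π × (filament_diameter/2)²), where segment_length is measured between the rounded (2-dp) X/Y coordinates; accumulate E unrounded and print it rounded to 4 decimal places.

G0 X-9.62 Y16.19 Z15.15
G1 X-6.54 Y7.73 E0.2246
G1 X13.20 Y14.91 E0.7486
G1 X10.12 Y23.37 E0.9732
G1 X-9.62 Y16.19 E1.4971

At z = 15.15 mm: the sphere is absent (|z−center|=10.150 > r=5); the 21×9 cube at (-3.5, 9.5) contributes its full rectangle; Merging all regions: only the 21×9 cube at (-3.5, 9.5) is present, so the union is just that shape — 1 connected region; (whole slice rotated 20° about Z — lengths, areas and connectivity unchanged). The outline is a single polygon with 4 vertices. Extrusion per mm of travel: 0.4 × 0.15 / (π × 0.875²) = 0.024945. Accumulating E over each segment gives final E = 1.4971.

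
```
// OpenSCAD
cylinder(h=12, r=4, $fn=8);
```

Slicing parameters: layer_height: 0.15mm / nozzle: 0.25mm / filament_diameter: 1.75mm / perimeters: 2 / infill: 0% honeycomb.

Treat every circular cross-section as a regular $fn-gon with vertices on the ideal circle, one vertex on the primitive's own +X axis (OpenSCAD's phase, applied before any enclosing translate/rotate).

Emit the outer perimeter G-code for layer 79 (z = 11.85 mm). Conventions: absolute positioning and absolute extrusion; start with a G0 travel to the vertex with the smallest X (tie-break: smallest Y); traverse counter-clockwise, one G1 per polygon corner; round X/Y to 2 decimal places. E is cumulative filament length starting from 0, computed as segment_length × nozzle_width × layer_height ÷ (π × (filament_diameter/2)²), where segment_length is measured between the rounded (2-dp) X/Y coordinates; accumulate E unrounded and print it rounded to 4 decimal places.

At z = 11.85 mm: the r=4 cylinder contributes a regular 8-gon of circumradius 4. The outline is a single polygon with 8 vertices. Extrusion per mm of travel: 0.25 × 0.15 / (π × 0.875²) = 0.015591. Accumulating E over each segment gives final E = 0.3819.

G0 X-4.00 Y0.00 Z11.85
G1 X-2.83 Y-2.83 E0.0477
G1 X0.00 Y-4.00 E0.0955
G1 X2.83 Y-2.83 E0.1432
G1 X4.00 Y0.00 E0.1910
G1 X2.83 Y2.83 E0.2387
G1 X0.00 Y4.00 E0.2865
G1 X-2.83 Y2.83 E0.3342
G1 X-4.00 Y0.00 E0.3819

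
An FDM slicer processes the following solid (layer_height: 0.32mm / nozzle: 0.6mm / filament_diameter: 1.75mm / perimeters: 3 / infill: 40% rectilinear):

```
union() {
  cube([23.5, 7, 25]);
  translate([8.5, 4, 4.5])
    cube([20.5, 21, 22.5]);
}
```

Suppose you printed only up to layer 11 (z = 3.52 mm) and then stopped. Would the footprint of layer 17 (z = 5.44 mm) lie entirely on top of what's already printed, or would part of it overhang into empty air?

Compare the two slices. At z = 3.52: the cube (footprint 23.5×7) is included at this height (area 164.50 mm²); the cube at (8.5, 4) is absent (z outside [4.5, 27]); Taking the union: only the 23.5×7 cube is present, so the union is just that shape — area = 164.50 mm². At z = 5.44: the cube is present — its section is the full 23.5×7 rectangle (area 164.50 mm²); the cube at (8.5, 4) (footprint 20.5×21) is included at this height (area 430.50 mm²); Merging all regions: the regions partially overlap — summed areas 595.00 mm² minus the doubly-counted overlap 45.00 mm² gives 550.00 mm² — area = 550.00 mm². Checking containment: at z = 5.44 the cross-section extends beyond the z = 3.52 cross-section by about 385.50 mm².

part overhangs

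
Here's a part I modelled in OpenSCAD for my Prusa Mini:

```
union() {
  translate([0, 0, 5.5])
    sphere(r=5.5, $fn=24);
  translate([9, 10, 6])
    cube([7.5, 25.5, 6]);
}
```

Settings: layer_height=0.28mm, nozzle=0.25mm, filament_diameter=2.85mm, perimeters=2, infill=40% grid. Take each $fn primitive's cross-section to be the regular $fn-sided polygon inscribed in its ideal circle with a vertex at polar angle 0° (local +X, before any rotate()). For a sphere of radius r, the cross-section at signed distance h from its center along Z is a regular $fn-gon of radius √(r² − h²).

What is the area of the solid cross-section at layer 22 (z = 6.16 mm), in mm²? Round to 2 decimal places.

At z = 6.16 mm: the r=5.5 sphere slices to a regular 24-gon of circumradius 5.460 (√(r²−h²) with h=0.66 from center) (area = (24/2)·5.460²·sin(360°/24) = 92.60 mm²); the cube at (9, 10) is present — its section is the full 7.5×25.5 rectangle (area 191.25 mm²); Combining (union): the 2 present regions are separate (no shared area or edge), so areas and boundary lengths simply add and each stays a separate island — area = 283.85 mm². Overall, the cross-section has 2 separate islands. Net area = 283.85 mm².

283.85 mm²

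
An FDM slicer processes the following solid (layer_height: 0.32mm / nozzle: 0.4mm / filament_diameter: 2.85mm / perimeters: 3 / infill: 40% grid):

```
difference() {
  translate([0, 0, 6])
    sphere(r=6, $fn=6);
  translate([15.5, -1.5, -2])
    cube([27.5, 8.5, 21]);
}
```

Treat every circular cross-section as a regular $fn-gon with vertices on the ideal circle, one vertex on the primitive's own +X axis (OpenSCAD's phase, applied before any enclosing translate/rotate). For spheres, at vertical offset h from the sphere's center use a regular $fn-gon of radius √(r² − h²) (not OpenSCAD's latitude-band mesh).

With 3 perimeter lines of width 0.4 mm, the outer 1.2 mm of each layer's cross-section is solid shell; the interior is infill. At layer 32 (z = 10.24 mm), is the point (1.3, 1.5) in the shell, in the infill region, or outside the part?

infill

At z = 10.24 mm: the r=6 sphere contributes a regular 6-gon of circumradius √(6²−4.24²) = 4.245; the cube at (15.5, -1.5) is present — its section is the full 27.5×8.5 rectangle; Subtracting the remaining from the first: starting from the r=6 sphere, the 27.5×8.5 cube at (15.5, -1.5) misses the remaining region (no effect) — 1 connected region. Overall, the cross-section is a single solid region. The nearest boundary edge runs (2.12, 3.68)→(4.25, 0.00); distance from the point to it = 1.80 mm. The point is inside the cross-section and 1.80 mm from the nearest boundary — more than the 1.2 mm shell width (3 × 0.4), so it's in the infill interior.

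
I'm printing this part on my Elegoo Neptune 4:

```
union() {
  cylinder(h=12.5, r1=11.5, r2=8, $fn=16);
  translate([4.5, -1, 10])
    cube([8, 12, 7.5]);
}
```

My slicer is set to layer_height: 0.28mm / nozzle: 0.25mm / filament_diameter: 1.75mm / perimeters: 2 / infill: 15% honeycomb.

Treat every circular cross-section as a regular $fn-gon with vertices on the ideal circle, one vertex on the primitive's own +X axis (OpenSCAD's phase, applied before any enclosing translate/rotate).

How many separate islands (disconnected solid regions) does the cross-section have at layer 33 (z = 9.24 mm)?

At z = 9.24 mm: the cone (r1=11.5→r2=8) has section circumradius 8.913 here — a regular 16-gon; the cube at (4.5, -1) is absent (z outside [10, 17.5]); Merging all regions: only the cone is present, so the union is just that shape — 1 connected region. Overall, the cross-section is a single solid region. Island count = 1.

1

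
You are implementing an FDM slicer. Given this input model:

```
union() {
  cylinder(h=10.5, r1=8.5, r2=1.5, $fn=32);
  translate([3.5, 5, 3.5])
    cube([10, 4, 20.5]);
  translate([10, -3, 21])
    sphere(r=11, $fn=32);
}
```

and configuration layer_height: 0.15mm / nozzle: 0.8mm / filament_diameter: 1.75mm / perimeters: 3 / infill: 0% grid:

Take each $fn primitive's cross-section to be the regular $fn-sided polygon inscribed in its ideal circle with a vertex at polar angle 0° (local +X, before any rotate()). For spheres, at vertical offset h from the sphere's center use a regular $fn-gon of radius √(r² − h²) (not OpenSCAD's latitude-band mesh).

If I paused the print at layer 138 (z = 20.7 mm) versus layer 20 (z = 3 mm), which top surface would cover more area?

Layer 138 (z = 20.7): the cone is not intersected at this z (z outside [0, 10.5]); the cube at (3.5, 5) (footprint 10×4) is included at this height (area 40.00 mm²); the r=11 sphere at (10, -3) slices to a regular 32-gon of circumradius 10.996 (√(r²−h²) with h=0.3 from center) (area = (32/2)·10.996²·sin(360°/32) = 377.41 mm²); Combining (union): the regions partially overlap — summed areas 417.41 mm² minus the doubly-counted overlap 24.52 mm² gives 392.90 mm² — area = 392.90 mm². So its area = 392.90 mm². Layer 20 (z = 3): the cone (r1=8.5→r2=1.5) has section circumradius 6.500 here — a regular 32-gon (area = (32/2)·6.500²·sin(360°/32) = 131.88 mm²); the cube at (3.5, 5) does not reach this height (z outside [3.5, 24]); the sphere at (10, -3) is absent (|z−center|=18.000 > r=11); Combining (union): only the cone is present, so the union is just that shape — area = 131.88 mm². So its area = 131.88 mm². Layer 138 is larger (392.90 vs 131.88 mm²).

layer 138 (z = 20.7 mm)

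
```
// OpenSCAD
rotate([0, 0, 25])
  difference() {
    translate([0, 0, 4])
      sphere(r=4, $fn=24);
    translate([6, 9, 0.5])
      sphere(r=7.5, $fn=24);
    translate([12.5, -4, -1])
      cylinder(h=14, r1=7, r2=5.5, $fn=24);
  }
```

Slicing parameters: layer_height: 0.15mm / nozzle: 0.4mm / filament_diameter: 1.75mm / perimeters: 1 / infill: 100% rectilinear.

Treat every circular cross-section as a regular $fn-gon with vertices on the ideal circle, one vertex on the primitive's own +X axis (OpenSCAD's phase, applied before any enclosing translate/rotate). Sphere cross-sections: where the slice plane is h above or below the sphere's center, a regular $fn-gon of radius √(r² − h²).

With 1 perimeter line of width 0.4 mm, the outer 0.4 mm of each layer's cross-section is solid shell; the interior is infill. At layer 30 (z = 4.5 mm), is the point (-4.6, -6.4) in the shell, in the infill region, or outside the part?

outside

At z = 4.5 mm: the r=4 sphere contributes a regular 24-gon of circumradius √(4²−0.5²) = 3.969; the r=7.5 sphere at (6, 9) contributes a regular 24-gon of circumradius √(7.5²−4²) = 6.344; the cone at (12.5, -4) (r1=7→r2=5.5) has section circumradius 6.411 here — a regular 24-gon; Subtracting the remaining from the first: starting from the r=4 sphere, the r=7.5 sphere at (6, 9) misses the remaining region (no effect); the cone at (12.5, -4) misses the remaining region (no effect) — 1 connected region; (whole slice rotated 25° about Z — lengths, areas and connectivity unchanged). Overall, the cross-section is a single solid region. Undo the 25° rotation: the query point maps to (-6.874, -3.856) in the un-rotated model frame. The nearest boundary edge runs (-2.81, -2.81)→(-3.44, -1.98); distance from the point to it = 3.91 mm. The point is not inside any of the regions above, so it lies outside the cross-section (3.91 mm from the nearest boundary).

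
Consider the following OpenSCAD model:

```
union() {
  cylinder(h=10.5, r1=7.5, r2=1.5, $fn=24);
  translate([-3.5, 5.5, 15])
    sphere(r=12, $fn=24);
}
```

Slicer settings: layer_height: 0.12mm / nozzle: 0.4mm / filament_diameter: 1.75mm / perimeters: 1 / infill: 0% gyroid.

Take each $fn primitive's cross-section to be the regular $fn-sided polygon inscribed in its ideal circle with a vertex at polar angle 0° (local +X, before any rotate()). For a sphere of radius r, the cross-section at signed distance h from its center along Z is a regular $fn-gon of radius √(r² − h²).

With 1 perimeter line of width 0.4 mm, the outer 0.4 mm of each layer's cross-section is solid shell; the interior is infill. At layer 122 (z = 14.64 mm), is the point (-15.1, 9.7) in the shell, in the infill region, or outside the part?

outside

At z = 14.64 mm: the cone is not intersected at this z (z outside [0, 10.5]); the r=12 sphere at (-3.5, 5.5) slices to a regular 24-gon of circumradius 11.995 (√(r²−h²) with h=0.36 from center); Merging all regions: only the r=12 sphere at (-3.5, 5.5) is present, so the union is just that shape — 1 connected region. Overall, the cross-section is a single solid region. The nearest boundary edge runs (-13.89, 11.50)→(-15.09, 8.60); distance from the point to it = 0.43 mm. The point is not inside any of the regions above, so it lies outside the cross-section (0.43 mm from the nearest boundary).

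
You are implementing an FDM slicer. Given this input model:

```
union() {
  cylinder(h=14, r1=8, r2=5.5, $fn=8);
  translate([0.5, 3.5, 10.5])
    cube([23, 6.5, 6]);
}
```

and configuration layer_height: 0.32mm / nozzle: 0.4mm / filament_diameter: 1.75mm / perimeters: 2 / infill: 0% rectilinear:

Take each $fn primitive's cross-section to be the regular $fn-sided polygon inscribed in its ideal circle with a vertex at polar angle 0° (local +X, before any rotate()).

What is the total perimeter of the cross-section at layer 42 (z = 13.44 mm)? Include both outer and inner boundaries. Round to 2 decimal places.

83.50 mm

At z = 13.44 mm: the cone (r1=8→r2=5.5) has section circumradius 5.600 here — a regular 8-gon (perimeter = 2·8·5.600·sin(180°/8) = 34.29 mm); the cube at (0.5, 3.5) (footprint 23×6.5) is included at this height (perimeter 59.00 mm); Combining (union): the regions partially overlap (shared area 4.11 mm²), so the edge portions inside another operand are dropped and the merged outline is re-measured after clipping — boundary = 83.50 mm. Overall, the cross-section is a single solid region. Total boundary length (outer) = 83.50 mm.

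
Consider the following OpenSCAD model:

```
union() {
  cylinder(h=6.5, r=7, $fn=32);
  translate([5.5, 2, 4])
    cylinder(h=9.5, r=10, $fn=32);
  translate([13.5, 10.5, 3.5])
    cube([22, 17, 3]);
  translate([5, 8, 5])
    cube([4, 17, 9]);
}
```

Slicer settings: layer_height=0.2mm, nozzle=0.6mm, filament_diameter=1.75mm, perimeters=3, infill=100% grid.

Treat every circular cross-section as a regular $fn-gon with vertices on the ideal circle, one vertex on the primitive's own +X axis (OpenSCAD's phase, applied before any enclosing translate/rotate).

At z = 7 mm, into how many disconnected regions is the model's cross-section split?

1

At z = 7 mm: the cylinder is not intersected at this z (z outside [0, 6.5]); the r=10 cylinder at (5.5, 2) contributes a regular 32-gon of circumradius 10; the cube at (13.5, 10.5) is not intersected at this z (z outside [3.5, 6.5]); the cube at (5, 8) is present — its section is the full 4×17 rectangle; Taking the union: the regions partially overlap (shared area 15.14 mm²), so overlapping operands fuse into one piece — 1 connected region. The result has 1 disconnected region.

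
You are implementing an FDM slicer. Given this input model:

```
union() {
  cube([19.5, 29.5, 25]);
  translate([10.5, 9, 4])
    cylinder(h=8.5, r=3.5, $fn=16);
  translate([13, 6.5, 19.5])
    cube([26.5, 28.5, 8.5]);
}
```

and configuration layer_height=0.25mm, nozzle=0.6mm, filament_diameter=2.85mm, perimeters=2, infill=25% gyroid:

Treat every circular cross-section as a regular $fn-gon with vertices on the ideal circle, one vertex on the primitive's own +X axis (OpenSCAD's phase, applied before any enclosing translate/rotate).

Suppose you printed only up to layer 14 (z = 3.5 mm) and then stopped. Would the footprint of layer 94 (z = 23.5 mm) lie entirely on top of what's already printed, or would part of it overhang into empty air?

part overhangs

Compare the two slices. At z = 3.5: the 19.5×29.5 cube contributes its full rectangle (area 575.25 mm²); the cylinder at (10.5, 9) is not intersected at this z (z outside [4, 12.5]); the cube at (13, 6.5) is absent (z outside [19.5, 28]); Combining (union): only the 19.5×29.5 cube is present, so the union is just that shape — area = 575.25 mm². At z = 23.5: the cube is present — its section is the full 19.5×29.5 rectangle (area 575.25 mm²); the cylinder at (10.5, 9) is absent (z outside [4, 12.5]); the cube at (13, 6.5) is present — its section is the full 26.5×28.5 rectangle (area 755.25 mm²); Taking the union: the regions partially overlap — summed areas 1330.50 mm² minus the doubly-counted overlap 149.50 mm² gives 1181.00 mm² — area = 1181.00 mm². Checking containment: at z = 23.5 the cross-section extends beyond the z = 3.5 cross-section by about 605.75 mm².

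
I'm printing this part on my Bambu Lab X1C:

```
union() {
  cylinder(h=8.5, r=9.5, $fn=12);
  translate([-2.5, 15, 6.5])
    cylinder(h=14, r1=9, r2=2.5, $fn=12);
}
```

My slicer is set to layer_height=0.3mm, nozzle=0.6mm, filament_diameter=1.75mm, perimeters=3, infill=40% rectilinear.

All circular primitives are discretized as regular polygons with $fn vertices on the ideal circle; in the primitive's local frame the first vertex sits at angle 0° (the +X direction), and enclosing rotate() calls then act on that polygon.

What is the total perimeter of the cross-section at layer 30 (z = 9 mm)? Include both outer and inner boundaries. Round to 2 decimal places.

At z = 9 mm: the cylinder is absent (z outside [0, 8.5]); the cone at (-2.5, 15): at t=0.179 of its height the radius interpolates to r₁+(r₂−r₁)t = 7.839, giving a regular 12-gon of that circumradius (perimeter = 2·12·7.839·sin(180°/12) = 48.69 mm); Combining (union): only the cone at (-2.5, 15) is present, so the union is just that shape — boundary = 48.69 mm. Overall, the cross-section is a single solid region. Total boundary length (outer) = 48.69 mm.

48.69 mm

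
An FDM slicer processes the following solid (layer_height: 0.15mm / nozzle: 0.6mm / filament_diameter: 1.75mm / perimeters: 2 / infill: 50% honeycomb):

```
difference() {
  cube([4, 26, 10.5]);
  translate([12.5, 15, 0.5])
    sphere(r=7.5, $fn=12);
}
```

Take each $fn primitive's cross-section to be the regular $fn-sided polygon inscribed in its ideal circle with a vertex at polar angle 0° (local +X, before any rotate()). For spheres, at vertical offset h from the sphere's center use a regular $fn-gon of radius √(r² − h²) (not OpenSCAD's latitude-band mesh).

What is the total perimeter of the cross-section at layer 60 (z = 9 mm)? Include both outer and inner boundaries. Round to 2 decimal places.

60.00 mm

At z = 9 mm: the cube is present — its section is the full 4×26 rectangle (perimeter 60.00 mm); the sphere at (12.5, 15) is not intersected at this z (|z−center|=8.500 > r=7.5); After the difference (first − rest): none of the subtracted shapes is present at this height, so the 4×26 cube is unchanged — boundary = 60.00 mm. Overall, the cross-section is a single solid region. Total boundary length (outer) = 60.00 mm.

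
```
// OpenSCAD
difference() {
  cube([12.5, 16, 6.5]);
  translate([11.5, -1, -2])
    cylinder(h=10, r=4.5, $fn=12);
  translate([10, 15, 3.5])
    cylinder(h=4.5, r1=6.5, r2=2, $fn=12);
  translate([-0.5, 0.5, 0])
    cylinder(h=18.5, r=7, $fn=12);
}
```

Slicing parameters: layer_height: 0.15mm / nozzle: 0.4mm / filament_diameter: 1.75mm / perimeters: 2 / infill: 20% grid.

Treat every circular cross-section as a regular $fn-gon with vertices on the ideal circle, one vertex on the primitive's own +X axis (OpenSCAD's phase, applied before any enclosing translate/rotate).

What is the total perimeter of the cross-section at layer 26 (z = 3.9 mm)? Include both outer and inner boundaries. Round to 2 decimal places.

At z = 3.9 mm: the 12.5×16 cube contributes its full rectangle (perimeter 57.00 mm); the cylinder at (11.5, -1): section is a regular 12-gon, circumradius r=4.5 (perimeter = 2·12·4.500·sin(180°/12) = 27.95 mm); the cone at (10, 15): at t=0.089 of its height the radius interpolates to r₁+(r₂−r₁)t = 6.100, giving a regular 12-gon of that circumradius (perimeter = 2·12·6.100·sin(180°/12) = 37.89 mm); the r=7 cylinder at (-0.5, 0.5) contributes a regular 12-gon of circumradius 7 (perimeter = 2·12·7.000·sin(180°/12) = 43.48 mm); Subtracting the remaining from the first: starting from the 12.5×16 cube, the r=4.5 cylinder at (11.5, -1) partially overlaps it — only the 14.19 mm² overlap (of its 60.75 mm²) is removed, clipping the outline; the cone at (10, 15) partially overlaps it — only the 50.79 mm² overlap (of its 111.63 mm²) is removed, clipping the outline; the r=7 cylinder at (-0.5, 0.5) partially overlaps it — only the 36.50 mm² overlap (of its 147.00 mm²) is removed, clipping the outline — boundary = 51.00 mm. Overall, the cross-section is a single solid region. Total boundary length (outer) = 51.00 mm.

51.00 mm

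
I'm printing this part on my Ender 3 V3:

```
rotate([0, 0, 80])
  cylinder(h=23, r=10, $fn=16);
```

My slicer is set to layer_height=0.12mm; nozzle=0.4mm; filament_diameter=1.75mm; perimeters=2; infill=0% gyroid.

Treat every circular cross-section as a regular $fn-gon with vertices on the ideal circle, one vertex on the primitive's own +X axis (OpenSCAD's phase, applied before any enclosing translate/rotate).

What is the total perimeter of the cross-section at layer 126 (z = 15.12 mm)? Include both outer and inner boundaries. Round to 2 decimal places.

62.43 mm

At z = 15.12 mm: the r=10 cylinder gives a regular 16-gon of circumradius 10 (constant along its height) (perimeter = 2·16·10.000·sin(180°/16) = 62.43 mm); (rotated 80° about Z; rotation is an isometry so areas/perimeters/island counts are preserved). Overall, the cross-section is a single solid region. Total boundary length (outer) = 62.43 mm.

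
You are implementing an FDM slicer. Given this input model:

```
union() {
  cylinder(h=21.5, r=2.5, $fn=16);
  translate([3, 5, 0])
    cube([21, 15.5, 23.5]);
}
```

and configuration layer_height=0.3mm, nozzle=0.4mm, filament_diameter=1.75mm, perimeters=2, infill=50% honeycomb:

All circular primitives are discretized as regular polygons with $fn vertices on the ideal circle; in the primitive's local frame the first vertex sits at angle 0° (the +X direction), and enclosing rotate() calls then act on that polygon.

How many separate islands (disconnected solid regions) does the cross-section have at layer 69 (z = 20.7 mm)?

2

At z = 20.7 mm: the r=2.5 cylinder gives a regular 16-gon of circumradius 2.5 (constant along its height); the cube at (3, 5) (footprint 21×15.5) is included at this height; Combining (union): the 2 present regions are separate (no shared area or edge), so areas and boundary lengths simply add and each stays a separate island — 2 connected regions. Overall, the cross-section has 2 separate islands. Island count = 2.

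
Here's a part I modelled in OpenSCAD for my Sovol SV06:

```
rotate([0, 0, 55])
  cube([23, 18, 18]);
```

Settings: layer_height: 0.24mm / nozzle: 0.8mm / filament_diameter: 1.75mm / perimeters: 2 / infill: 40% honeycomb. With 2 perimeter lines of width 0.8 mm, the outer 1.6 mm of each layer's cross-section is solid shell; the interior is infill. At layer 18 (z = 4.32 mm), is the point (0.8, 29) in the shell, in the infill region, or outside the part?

At z = 4.32 mm: the cube is present — its section is the full 23×18 rectangle; (whole slice rotated 55° about Z — lengths, areas and connectivity unchanged). Overall, the cross-section is a single solid region. Undo the 55° rotation: the query point maps to (24.214, 15.978) in the un-rotated model frame. The nearest boundary edge runs (23.00, 0.00)→(23.00, 18.00); distance from the point to it = 1.21 mm. The point is not inside any of the regions above, so it lies outside the cross-section (1.21 mm from the nearest boundary).

outside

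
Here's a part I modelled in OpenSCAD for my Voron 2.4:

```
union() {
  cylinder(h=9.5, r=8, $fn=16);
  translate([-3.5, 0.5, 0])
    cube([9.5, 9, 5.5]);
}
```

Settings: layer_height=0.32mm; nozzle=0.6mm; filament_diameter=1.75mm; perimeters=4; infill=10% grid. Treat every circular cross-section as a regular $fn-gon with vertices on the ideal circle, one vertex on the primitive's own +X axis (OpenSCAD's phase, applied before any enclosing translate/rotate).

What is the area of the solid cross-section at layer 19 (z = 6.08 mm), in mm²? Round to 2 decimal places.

195.93 mm²

At z = 6.08 mm: the r=8 cylinder gives a regular 16-gon of circumradius 8 (constant along its height) (area = (16/2)·8.000²·sin(360°/16) = 195.93 mm²); the cube at (-3.5, 0.5) is not intersected at this z (z outside [0, 5.5]); Merging all regions: only the r=8 cylinder is present, so the union is just that shape — area = 195.93 mm². Overall, the cross-section is a single solid region. Net area = 195.93 mm².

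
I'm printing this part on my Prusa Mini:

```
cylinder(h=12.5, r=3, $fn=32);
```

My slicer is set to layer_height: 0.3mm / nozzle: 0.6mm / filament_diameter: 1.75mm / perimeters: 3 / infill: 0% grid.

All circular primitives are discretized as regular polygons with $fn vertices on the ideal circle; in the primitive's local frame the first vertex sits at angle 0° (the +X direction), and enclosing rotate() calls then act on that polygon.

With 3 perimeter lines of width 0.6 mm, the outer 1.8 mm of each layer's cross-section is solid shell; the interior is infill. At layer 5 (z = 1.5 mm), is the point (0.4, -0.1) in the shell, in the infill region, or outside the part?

At z = 1.5 mm: the r=3 cylinder gives a regular 32-gon of circumradius 3 (constant along its height). Overall, the cross-section is a single solid region. The nearest boundary edge runs (2.77, -1.15)→(2.94, -0.59); distance from the point to it = 2.57 mm. The point is inside the cross-section and 2.57 mm from the nearest boundary — more than the 1.8 mm shell width (3 × 0.6), so it's in the infill interior.

infill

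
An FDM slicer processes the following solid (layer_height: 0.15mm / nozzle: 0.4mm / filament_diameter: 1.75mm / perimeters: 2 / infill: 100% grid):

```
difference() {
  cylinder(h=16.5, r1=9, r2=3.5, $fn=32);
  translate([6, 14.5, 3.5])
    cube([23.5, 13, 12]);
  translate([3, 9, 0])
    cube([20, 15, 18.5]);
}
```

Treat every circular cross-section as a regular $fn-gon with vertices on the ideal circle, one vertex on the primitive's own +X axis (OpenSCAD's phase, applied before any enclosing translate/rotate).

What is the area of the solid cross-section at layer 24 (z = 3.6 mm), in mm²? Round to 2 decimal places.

At z = 3.6 mm: the cone (r1=9→r2=3.5) has section circumradius 7.800 here — a regular 32-gon (area = (32/2)·7.800²·sin(360°/32) = 189.91 mm²); the cube at (6, 14.5) is present — its section is the full 23.5×13 rectangle (area 305.50 mm²); the cube at (3, 9) (footprint 20×15) is included at this height (area 300.00 mm²); After the difference (first − rest): starting from the cone (189.91 mm²), the 23.5×13 cube at (6, 14.5) misses the remaining region (no effect); the 20×15 cube at (3, 9) misses the remaining region (no effect) — area = 189.91 mm². Overall, the cross-section is a single solid region. Net area = 189.91 mm².

189.91 mm²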